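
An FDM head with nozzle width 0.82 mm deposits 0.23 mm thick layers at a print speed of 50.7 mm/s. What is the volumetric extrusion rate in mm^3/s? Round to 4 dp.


Rate = 0.82 * 0.23 * 50.7 = 9.562 mm^3/s


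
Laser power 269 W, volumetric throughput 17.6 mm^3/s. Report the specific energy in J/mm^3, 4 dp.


SE = 269 / 17.6 = 15.2841 J/mm^3


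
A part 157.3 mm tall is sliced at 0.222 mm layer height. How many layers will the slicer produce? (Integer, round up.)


Layers = ceil(157.3/0.222) = 709


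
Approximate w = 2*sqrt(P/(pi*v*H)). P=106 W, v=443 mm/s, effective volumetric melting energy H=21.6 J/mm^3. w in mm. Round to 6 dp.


w = 2*sqrt(106/(pi*443*21.6)) = 0.118762 mm


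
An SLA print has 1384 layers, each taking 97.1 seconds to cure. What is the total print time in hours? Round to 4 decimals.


t = 1384 * 97.1 / 3600 = 37.3296 hrs


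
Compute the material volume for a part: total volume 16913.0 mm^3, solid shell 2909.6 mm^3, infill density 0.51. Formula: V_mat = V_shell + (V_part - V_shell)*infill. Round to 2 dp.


V_infill = (16913.0 - 2909.6) * 0.51 = 7141.73
V_total = 2909.6 + 7141.73 = 10051.33 mm^3


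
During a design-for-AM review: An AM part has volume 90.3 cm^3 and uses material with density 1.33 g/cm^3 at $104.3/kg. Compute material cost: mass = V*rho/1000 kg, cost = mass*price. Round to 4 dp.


Mass = 90.3*1.33/1000 = 0.120099 kg
Cost = 0.120099 * 104.3 = 12.5263 $


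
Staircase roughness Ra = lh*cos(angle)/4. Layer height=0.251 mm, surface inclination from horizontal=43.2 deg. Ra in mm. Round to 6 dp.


Ra = 0.251 * cos(43.2) / 4 = 0.045743 mm


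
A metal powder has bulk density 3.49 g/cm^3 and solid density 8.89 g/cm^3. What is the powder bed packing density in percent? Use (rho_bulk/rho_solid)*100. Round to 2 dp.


Packing = (3.49/8.89)*100 = 39.26 %


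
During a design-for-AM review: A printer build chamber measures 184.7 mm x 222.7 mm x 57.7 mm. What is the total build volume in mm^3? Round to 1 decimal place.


V = 184.7 * 222.7 * 57.7 = 2373356.2 mm^3


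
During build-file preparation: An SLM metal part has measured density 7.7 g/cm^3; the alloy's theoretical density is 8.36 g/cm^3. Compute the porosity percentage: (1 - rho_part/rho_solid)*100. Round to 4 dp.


Porosity = (1-7.7/8.36)*100 = 7.8947 %


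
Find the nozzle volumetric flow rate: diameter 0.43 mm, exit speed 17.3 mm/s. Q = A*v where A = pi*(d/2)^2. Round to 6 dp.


A = pi*(0.43/2)^2 = 0.14522012 mm^2
Q = 0.14522012 * 17.3 = 2.512308 mm^3/s


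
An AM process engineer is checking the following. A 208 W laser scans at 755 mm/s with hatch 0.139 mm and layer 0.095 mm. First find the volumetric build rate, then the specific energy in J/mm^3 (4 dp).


Build rate = 755 * 0.139 * 0.095 = 9.969775 mm^3/s
SE = 208 / 9.969775 = 20.8631 J/mm^3


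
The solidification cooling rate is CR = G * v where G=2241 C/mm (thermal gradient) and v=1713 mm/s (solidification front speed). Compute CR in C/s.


CR = 2241 * 1713 = 3838833 C/s


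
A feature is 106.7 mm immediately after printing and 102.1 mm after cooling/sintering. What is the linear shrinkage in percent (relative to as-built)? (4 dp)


Shrinkage = ((106.7-102.1)/106.7)*100 = 4.3112 %


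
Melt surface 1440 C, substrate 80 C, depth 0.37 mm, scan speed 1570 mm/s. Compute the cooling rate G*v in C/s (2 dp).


G = (1440-80)/0.37 = 3675.67567568 C/mm
CR = 3675.67567568 * 1570 = 5770810.81 C/s


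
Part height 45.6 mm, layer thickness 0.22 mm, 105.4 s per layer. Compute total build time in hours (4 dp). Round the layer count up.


Layers = ceil(45.6/0.22) = 208
t = 208 * 105.4 / 3600 = 6.0898 hrs


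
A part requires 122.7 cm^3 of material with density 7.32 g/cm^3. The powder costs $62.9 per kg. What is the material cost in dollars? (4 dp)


Mass = 122.7*7.32/1000 = 0.898164 kg
Cost = 0.898164 * 62.9 = 56.4945 $


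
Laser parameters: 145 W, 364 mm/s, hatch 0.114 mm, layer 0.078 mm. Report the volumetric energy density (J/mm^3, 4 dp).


E = 145 / (364*0.114*0.078) = 44.7989 J/mm^3


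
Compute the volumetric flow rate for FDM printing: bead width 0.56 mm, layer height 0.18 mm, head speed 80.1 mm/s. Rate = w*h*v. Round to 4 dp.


Rate = 0.56 * 0.18 * 80.1 = 8.0741 mm^3/s


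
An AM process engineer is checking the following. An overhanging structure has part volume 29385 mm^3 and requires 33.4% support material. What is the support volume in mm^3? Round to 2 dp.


V_support = 29385 * 0.334 = 9814.59 mm^3


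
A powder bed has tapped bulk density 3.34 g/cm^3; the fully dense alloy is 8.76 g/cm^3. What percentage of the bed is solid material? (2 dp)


Packing = (3.34/8.76)*100 = 38.13 %


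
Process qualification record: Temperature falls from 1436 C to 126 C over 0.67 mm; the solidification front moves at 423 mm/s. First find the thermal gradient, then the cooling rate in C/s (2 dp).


G = (1436-126)/0.67 = 1955.2238806 C/mm
CR = 1955.2238806 * 423 = 827059.7 C/s


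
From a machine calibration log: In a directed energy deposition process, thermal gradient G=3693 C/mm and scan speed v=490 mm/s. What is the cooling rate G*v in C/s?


CR = 3693 * 490 = 1809570 C/s


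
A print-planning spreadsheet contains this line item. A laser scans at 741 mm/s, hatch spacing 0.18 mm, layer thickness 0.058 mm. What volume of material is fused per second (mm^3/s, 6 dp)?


Rate = 741 * 0.18 * 0.058 = 7.73604 mm^3/s


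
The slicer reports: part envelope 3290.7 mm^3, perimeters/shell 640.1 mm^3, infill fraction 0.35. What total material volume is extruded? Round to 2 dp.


V_infill = (3290.7 - 640.1) * 0.35 = 927.71
V_total = 640.1 + 927.71 = 1567.81 mm^3


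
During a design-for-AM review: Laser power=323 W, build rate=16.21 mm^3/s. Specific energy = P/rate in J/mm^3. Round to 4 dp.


SE = 323 / 16.21 = 19.926 J/mm^3


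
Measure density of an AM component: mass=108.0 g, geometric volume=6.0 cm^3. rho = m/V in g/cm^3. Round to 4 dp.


rho = 108.0 / 6.0 = 18.0 g/cm^3


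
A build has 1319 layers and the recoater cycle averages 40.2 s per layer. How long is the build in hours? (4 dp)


t = 1319 * 40.2 / 3600 = 14.7288 hrs


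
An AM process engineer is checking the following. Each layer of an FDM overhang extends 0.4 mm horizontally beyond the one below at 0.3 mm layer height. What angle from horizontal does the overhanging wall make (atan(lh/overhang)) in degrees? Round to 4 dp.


angle = atan(0.3/0.4) = 36.8699 degrees


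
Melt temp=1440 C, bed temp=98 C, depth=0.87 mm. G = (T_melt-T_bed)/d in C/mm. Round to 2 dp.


G = (1440-98)/0.87 = 1542.53 C/mm


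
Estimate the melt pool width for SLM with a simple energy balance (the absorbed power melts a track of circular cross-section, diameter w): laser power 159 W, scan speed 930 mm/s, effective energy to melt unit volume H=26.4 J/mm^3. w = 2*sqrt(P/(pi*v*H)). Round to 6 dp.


w = 2*sqrt(159/(pi*930*26.4)) = 0.090805 mm


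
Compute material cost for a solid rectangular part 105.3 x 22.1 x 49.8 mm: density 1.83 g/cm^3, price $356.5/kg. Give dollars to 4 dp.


V = 105.3 * 22.1 * 49.8 = 115891.074 mm^3 = 115.891074 cm^3
Mass = 115.891074 * 1.83 / 1000 = 0.21208067 kg
Cost = 0.21208067 * 356.5 = 75.6068 $


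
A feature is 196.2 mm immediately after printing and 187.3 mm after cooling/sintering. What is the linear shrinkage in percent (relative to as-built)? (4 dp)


Shrinkage = ((196.2-187.3)/196.2)*100 = 4.5362 %


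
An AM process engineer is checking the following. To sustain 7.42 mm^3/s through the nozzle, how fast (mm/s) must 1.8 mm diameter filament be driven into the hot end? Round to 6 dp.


A = pi*(1.8/2)^2 = 2.54469
v = 7.42 / 2.54469 = 2.915876 mm/s


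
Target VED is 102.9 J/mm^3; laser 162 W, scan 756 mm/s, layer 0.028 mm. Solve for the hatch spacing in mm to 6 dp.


h = 162 / (102.9*756*0.028) = 0.074374 mm


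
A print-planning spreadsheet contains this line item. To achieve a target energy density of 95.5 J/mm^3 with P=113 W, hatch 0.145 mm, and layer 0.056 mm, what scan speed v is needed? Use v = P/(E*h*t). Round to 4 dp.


v = 113 / (95.5*0.145*0.056) = 145.72 mm/s


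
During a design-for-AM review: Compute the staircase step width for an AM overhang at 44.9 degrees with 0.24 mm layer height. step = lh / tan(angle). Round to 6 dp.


step = 0.24 / tan(44.9) = 0.240839 mm


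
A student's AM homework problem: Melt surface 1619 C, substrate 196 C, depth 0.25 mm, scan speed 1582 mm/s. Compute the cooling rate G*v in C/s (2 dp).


G = (1619-196)/0.25 = 5692.0 C/mm
CR = 5692.0 * 1582 = 9004744.0 C/s


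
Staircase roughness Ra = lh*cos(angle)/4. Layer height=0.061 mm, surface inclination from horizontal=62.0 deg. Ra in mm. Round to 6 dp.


Ra = 0.061 * cos(62.0) / 4 = 0.007159 mm


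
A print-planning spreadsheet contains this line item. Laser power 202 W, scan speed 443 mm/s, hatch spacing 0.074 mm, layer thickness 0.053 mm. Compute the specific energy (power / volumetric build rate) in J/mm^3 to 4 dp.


Build rate = 443 * 0.074 * 0.053 = 1.737446 mm^3/s
SE = 202 / 1.737446 = 116.2626 J/mm^3


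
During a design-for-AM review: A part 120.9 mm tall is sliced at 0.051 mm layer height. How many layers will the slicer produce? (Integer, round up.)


Layers = ceil(120.9/0.051) = 2371


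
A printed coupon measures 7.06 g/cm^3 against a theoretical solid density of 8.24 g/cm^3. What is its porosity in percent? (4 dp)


Porosity = (1-7.06/8.24)*100 = 14.3204 %


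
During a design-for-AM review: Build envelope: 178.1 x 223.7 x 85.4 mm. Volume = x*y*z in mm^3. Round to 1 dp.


V = 178.1 * 223.7 * 85.4 = 3402418.8 mm^3


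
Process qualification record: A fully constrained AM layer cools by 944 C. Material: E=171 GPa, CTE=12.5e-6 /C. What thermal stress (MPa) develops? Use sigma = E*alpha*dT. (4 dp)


sigma = 171*1000 * 12.5e-6 * 944 = 2017.8 MPa


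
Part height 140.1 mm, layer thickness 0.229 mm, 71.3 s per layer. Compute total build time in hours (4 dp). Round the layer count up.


Layers = ceil(140.1/0.229) = 612
t = 612 * 71.3 / 3600 = 12.121 hrs


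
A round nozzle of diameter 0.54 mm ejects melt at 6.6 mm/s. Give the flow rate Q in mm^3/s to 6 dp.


A = pi*(0.54/2)^2 = 0.2290221 mm^2
Q = 0.2290221 * 6.6 = 1.511546 mm^3/s


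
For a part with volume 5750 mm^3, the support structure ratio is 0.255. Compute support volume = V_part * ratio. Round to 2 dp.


V_support = 5750 * 0.255 = 1466.25 mm^3


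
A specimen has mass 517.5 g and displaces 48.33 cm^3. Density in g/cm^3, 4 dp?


rho = 517.5 / 48.33 = 10.7076 g/cm^3


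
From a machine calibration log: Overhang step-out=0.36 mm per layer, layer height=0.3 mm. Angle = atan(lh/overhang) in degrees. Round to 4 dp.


angle = atan(0.3/0.36) = 39.8056 degrees


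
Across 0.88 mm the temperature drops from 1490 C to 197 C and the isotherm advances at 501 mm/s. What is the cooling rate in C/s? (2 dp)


G = (1490-197)/0.88 = 1469.31818182 C/mm
CR = 1469.31818182 * 501 = 736128.41 C/s


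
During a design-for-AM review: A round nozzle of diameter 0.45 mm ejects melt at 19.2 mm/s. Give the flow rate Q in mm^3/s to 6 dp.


A = pi*(0.45/2)^2 = 0.15904313 mm^2
Q = 0.15904313 * 19.2 = 3.053628 mm^3/s


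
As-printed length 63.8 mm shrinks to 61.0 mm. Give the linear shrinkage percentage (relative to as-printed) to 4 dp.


Shrinkage = ((63.8-61.0)/63.8)*100 = 4.3887 %


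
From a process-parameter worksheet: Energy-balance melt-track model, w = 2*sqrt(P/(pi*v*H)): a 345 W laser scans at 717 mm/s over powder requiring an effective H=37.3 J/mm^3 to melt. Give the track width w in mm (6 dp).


w = 2*sqrt(345/(pi*717*37.3)) = 0.128159 mm


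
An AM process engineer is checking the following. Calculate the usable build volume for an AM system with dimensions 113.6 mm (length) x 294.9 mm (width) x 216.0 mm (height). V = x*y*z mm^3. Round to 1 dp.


V = 113.6 * 294.9 * 216.0 = 7236138.2 mm^3


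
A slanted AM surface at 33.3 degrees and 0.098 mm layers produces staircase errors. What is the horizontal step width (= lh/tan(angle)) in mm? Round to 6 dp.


step = 0.098 / tan(33.3) = 0.149191 mm


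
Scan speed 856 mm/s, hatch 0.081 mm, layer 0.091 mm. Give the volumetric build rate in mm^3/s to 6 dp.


Rate = 856 * 0.081 * 0.091 = 6.309576 mm^3/s


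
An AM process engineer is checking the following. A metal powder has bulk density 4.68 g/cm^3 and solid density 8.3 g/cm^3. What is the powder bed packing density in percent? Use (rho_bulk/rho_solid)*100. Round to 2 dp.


Packing = (4.68/8.3)*100 = 56.39 %


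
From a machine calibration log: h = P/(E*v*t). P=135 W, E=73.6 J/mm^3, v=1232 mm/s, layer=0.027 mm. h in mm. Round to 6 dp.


h = 135 / (73.6*1232*0.027) = 0.055142 mm


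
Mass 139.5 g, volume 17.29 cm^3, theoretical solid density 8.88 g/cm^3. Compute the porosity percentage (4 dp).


rho_part = 139.5 / 17.29 = 8.06824754 g/cm^3
Porosity = (1 - 8.06824754/8.88)*100 = 9.1414 %


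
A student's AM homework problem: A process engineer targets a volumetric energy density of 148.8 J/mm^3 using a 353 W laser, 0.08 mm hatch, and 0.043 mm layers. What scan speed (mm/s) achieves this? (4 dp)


v = 353 / (148.8*0.08*0.043) = 689.6255 mm/s


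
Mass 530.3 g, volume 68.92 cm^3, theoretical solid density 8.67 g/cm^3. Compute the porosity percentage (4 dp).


rho_part = 530.3 / 68.92 = 7.69442832 g/cm^3
Porosity = (1 - 7.69442832/8.67)*100 = 11.2523 %


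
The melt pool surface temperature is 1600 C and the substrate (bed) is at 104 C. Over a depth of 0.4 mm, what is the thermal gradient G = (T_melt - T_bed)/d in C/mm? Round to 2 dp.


G = (1600-104)/0.4 = 3740.0 C/mm


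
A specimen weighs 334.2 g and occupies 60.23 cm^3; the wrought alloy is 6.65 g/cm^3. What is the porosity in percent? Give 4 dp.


rho_part = 334.2 / 60.23 = 5.54872987 g/cm^3
Porosity = (1 - 5.54872987/6.65)*100 = 16.5605 %


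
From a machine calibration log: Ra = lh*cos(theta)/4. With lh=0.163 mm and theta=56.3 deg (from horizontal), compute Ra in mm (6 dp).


Ra = 0.163 * cos(56.3) / 4 = 0.02261 mm


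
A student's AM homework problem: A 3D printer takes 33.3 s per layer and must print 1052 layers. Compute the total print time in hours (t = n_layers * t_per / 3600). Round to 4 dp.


t = 1052 * 33.3 / 3600 = 9.731 hrs


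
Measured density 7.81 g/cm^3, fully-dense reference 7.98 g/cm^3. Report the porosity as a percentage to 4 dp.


Porosity = (1-7.81/7.98)*100 = 2.1303 %


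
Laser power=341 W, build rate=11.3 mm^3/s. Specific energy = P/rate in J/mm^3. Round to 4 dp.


SE = 341 / 11.3 = 30.177 J/mm^3


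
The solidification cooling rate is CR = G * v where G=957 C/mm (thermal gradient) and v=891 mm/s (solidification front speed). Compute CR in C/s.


CR = 957 * 891 = 852687 C/s


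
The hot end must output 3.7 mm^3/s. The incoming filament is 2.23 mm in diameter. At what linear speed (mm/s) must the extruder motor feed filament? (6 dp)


A = pi*(2.23/2)^2 = 3.905707
v = 3.7 / 3.905707 = 0.947332 mm/s


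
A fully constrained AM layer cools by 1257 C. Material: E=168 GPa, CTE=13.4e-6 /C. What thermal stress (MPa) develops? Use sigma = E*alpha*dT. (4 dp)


sigma = 168*1000 * 13.4e-6 * 1257 = 2829.7584 MPa


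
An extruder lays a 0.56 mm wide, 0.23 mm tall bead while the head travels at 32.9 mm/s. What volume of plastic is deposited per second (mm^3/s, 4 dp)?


Rate = 0.56 * 0.23 * 32.9 = 4.2375 mm^3/s


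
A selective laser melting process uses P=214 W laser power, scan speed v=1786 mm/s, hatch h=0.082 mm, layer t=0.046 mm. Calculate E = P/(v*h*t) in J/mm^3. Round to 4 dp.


E = 214 / (1786*0.082*0.046) = 31.7659 J/mm^3


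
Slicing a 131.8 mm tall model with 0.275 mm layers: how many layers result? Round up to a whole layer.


Layers = ceil(131.8/0.275) = 480


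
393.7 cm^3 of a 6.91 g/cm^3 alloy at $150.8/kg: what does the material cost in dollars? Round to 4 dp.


Mass = 393.7*6.91/1000 = 2.720467 kg
Cost = 2.720467 * 150.8 = 410.2464 $


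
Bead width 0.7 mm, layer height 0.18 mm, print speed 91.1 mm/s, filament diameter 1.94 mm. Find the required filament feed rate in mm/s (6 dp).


Q = 0.7 * 0.18 * 91.1 = 11.4786 mm^3/s
A_fil = pi*(1.94/2)^2 = 2.95592453 mm^2
v_feed = 11.4786 / 2.95592453 = 3.883252 mm/s


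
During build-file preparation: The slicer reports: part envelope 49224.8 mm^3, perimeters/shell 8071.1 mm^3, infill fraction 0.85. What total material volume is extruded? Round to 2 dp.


V_infill = (49224.8 - 8071.1) * 0.85 = 34980.65
V_total = 8071.1 + 34980.65 = 43051.75 mm^3


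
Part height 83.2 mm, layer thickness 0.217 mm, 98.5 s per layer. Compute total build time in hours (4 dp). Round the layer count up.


Layers = ceil(83.2/0.217) = 384
t = 384 * 98.5 / 3600 = 10.5067 hrs


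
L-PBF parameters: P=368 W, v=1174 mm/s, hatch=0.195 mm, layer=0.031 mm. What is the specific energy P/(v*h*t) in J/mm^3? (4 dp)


Build rate = 1174 * 0.195 * 0.031 = 7.09683 mm^3/s
SE = 368 / 7.09683 = 51.8541 J/mm^3


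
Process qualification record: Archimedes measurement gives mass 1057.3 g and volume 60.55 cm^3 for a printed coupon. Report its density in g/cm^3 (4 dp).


rho = 1057.3 / 60.55 = 17.4616 g/cm^3


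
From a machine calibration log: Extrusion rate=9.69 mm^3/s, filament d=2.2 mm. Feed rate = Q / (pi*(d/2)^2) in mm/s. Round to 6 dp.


A = pi*(2.2/2)^2 = 3.801327
v = 9.69 / 3.801327 = 2.54911 mm/s


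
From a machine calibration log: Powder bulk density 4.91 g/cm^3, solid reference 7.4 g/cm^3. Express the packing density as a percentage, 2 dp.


Packing = (4.91/7.4)*100 = 66.35 %


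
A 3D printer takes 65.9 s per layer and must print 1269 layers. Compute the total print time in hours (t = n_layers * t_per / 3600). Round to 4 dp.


t = 1269 * 65.9 / 3600 = 23.2298 hrs


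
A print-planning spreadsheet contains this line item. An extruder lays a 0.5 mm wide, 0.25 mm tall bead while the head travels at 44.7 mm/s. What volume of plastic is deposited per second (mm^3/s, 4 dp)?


Rate = 0.5 * 0.25 * 44.7 = 5.5875 mm^3/s


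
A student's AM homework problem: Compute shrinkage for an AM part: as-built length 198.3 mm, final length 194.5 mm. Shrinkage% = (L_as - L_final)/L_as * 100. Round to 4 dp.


Shrinkage = ((198.3-194.5)/198.3)*100 = 1.9163 %


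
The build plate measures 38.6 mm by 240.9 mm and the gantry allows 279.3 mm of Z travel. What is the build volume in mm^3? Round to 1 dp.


V = 38.6 * 240.9 * 279.3 = 2597138.1 mm^3


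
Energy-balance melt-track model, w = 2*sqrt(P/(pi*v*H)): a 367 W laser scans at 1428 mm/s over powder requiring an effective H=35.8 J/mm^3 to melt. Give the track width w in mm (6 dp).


w = 2*sqrt(367/(pi*1428*35.8)) = 0.095605 mm


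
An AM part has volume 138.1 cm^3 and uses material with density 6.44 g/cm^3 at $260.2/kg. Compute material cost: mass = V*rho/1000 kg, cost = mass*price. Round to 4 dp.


Mass = 138.1*6.44/1000 = 0.889364 kg
Cost = 0.889364 * 260.2 = 231.4125 $


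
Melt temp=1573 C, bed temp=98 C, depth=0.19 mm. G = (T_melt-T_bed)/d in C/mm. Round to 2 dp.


G = (1573-98)/0.19 = 7763.16 C/mm


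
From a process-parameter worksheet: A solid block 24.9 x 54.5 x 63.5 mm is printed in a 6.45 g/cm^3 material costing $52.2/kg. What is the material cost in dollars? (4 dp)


V = 24.9 * 54.5 * 63.5 = 86172.675 mm^3 = 86.172675 cm^3
Mass = 86.172675 * 6.45 / 1000 = 0.55581375 kg
Cost = 0.55581375 * 52.2 = 29.0135 $


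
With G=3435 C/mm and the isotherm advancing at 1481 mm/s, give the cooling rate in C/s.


CR = 3435 * 1481 = 5087235 C/s


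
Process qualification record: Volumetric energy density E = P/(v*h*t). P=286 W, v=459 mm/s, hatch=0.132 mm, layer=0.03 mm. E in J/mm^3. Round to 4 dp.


E = 286 / (459*0.132*0.03) = 157.3469 J/mm^3


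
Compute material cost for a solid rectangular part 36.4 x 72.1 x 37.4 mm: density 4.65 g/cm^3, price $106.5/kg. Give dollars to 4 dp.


V = 36.4 * 72.1 * 37.4 = 98154.056 mm^3 = 98.154056 cm^3
Mass = 98.154056 * 4.65 / 1000 = 0.45641636 kg
Cost = 0.45641636 * 106.5 = 48.6083 $


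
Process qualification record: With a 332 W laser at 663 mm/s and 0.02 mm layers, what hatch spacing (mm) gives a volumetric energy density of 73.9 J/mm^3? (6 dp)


h = 332 / (73.9*663*0.02) = 0.338805 mm


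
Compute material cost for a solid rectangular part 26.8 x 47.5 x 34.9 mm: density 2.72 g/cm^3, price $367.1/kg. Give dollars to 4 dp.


V = 26.8 * 47.5 * 34.9 = 44427.7 mm^3 = 44.4277 cm^3
Mass = 44.4277 * 2.72 / 1000 = 0.12084334 kg
Cost = 0.12084334 * 367.1 = 44.3616 $


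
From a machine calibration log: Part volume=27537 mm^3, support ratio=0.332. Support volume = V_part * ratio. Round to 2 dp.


V_support = 27537 * 0.332 = 9142.28 mm^3


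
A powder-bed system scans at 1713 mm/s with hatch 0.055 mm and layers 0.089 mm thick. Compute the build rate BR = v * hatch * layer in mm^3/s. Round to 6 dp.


Rate = 1713 * 0.055 * 0.089 = 8.385135 mm^3/s


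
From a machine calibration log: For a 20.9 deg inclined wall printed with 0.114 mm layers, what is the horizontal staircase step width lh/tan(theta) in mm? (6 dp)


step = 0.114 / tan(20.9) = 0.298536 mm


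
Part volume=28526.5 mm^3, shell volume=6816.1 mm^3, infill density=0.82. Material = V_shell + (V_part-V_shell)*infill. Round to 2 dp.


V_infill = (28526.5 - 6816.1) * 0.82 = 17802.53
V_total = 6816.1 + 17802.53 = 24618.63 mm^3


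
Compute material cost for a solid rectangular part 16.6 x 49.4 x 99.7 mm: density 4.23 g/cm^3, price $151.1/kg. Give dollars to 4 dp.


V = 16.6 * 49.4 * 99.7 = 81757.988 mm^3 = 81.757988 cm^3
Mass = 81.757988 * 4.23 / 1000 = 0.34583629 kg
Cost = 0.34583629 * 151.1 = 52.2559 $


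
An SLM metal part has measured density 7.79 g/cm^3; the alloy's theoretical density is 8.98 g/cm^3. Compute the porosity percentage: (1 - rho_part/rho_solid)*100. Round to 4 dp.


Porosity = (1-7.79/8.98)*100 = 13.2517 %


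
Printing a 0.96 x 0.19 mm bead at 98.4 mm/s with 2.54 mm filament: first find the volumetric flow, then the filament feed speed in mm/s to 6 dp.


Q = 0.96 * 0.19 * 98.4 = 17.94816 mm^3/s
A_fil = pi*(2.54/2)^2 = 5.06707479 mm^2
v_feed = 17.94816 / 5.06707479 = 3.542115 mm/s


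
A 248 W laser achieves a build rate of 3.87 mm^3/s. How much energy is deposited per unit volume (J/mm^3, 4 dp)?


SE = 248 / 3.87 = 64.0827 J/mm^3


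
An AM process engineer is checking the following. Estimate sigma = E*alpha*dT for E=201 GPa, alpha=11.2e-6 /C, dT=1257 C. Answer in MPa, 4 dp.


sigma = 201*1000 * 11.2e-6 * 1257 = 2829.7584 MPa


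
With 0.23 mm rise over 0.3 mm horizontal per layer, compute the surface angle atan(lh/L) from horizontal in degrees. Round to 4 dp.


angle = atan(0.23/0.3) = 37.4762 degrees


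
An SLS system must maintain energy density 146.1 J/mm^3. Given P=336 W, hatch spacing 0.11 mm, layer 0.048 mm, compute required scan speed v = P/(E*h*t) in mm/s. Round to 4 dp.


v = 336 / (146.1*0.11*0.048) = 435.5672 mm/s


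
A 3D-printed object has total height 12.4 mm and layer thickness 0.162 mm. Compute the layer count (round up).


Layers = ceil(12.4/0.162) = 77


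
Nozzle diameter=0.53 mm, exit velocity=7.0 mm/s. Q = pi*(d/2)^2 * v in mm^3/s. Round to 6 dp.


A = pi*(0.53/2)^2 = 0.22061834 mm^2
Q = 0.22061834 * 7.0 = 1.544328 mm^3/s


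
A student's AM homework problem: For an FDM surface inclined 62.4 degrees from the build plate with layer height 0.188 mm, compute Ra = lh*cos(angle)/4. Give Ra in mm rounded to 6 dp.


Ra = 0.188 * cos(62.4) / 4 = 0.021775 mm


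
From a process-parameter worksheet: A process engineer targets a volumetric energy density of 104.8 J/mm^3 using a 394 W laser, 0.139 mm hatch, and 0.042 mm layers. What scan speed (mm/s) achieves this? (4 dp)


v = 394 / (104.8*0.139*0.042) = 643.9777 mm/s


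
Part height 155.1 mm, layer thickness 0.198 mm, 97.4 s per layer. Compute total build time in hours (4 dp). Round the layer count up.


Layers = ceil(155.1/0.198) = 784
t = 784 * 97.4 / 3600 = 21.2116 hrs


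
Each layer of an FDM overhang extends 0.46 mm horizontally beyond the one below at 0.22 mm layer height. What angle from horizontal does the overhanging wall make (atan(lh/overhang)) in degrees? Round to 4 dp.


angle = atan(0.22/0.46) = 25.56 degrees


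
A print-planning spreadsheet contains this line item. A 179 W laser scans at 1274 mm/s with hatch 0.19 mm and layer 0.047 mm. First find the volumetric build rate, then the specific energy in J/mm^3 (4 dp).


Build rate = 1274 * 0.19 * 0.047 = 11.37682 mm^3/s
SE = 179 / 11.37682 = 15.7337 J/mm^3


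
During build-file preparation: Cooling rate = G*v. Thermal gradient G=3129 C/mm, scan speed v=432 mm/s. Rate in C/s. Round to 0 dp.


CR = 3129 * 432 = 1351728 C/s


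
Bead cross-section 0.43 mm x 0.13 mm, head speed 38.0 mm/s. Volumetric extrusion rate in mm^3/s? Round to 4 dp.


Rate = 0.43 * 0.13 * 38.0 = 2.1242 mm^3/s


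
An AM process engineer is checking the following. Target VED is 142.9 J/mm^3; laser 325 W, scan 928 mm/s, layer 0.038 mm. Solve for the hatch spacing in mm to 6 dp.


h = 325 / (142.9*928*0.038) = 0.064494 mm


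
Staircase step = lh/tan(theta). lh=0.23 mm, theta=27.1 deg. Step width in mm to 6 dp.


step = 0.23 / tan(27.1) = 0.449459 mm


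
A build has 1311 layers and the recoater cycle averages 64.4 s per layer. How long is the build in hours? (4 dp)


t = 1311 * 64.4 / 3600 = 23.4523 hrs


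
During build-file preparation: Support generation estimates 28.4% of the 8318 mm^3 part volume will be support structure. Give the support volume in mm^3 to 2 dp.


V_support = 8318 * 0.284 = 2362.31 mm^3


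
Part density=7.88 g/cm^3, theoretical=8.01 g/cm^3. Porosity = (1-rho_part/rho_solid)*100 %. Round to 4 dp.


Porosity = (1-7.88/8.01)*100 = 1.623 %


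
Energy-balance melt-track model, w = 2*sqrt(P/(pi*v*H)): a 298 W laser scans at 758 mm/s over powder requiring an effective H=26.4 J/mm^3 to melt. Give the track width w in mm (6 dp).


w = 2*sqrt(298/(pi*758*26.4)) = 0.137698 mm


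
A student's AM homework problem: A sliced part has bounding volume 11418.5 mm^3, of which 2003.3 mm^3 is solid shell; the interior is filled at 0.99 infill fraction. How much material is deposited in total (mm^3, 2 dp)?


V_infill = (11418.5 - 2003.3) * 0.99 = 9321.05
V_total = 2003.3 + 9321.05 = 11324.35 mm^3


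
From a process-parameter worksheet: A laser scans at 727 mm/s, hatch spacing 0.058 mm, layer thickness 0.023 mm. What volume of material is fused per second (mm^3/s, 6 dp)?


Rate = 727 * 0.058 * 0.023 = 0.969818 mm^3/s


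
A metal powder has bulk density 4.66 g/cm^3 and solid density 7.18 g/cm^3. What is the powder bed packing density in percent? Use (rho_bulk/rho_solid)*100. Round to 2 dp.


Packing = (4.66/7.18)*100 = 64.9 %


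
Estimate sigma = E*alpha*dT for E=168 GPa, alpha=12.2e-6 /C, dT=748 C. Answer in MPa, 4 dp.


sigma = 168*1000 * 12.2e-6 * 748 = 1533.1008 MPa


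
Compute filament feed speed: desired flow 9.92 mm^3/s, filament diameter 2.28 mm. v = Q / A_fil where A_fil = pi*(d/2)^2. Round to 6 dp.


A = pi*(2.28/2)^2 = 4.082814
v = 9.92 / 4.082814 = 2.429697 mm/s


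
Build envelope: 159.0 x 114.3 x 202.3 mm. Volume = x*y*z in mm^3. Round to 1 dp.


V = 159.0 * 114.3 * 202.3 = 3676539.5 mm^3


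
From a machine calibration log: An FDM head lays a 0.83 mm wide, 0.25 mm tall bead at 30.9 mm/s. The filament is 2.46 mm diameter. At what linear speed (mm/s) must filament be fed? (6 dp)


Q = 0.83 * 0.25 * 30.9 = 6.41175 mm^3/s
A_fil = pi*(2.46/2)^2 = 4.75291553 mm^2
v_feed = 6.41175 / 4.75291553 = 1.349014 mm/s


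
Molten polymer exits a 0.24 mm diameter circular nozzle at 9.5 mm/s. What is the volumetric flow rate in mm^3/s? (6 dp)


A = pi*(0.24/2)^2 = 0.04523893 mm^2
Q = 0.04523893 * 9.5 = 0.42977 mm^3/s


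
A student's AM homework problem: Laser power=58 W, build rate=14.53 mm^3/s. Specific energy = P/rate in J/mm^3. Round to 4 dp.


SE = 58 / 14.53 = 3.9917 J/mm^3


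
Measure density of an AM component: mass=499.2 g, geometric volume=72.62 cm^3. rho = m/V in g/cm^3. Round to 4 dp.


rho = 499.2 / 72.62 = 6.8741 g/cm^3


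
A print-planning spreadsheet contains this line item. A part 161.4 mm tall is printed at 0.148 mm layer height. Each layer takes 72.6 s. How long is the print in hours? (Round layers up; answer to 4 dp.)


Layers = ceil(161.4/0.148) = 1091
t = 1091 * 72.6 / 3600 = 22.0018 hrs


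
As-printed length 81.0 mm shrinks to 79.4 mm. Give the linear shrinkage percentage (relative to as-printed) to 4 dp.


Shrinkage = ((81.0-79.4)/81.0)*100 = 1.9753 %


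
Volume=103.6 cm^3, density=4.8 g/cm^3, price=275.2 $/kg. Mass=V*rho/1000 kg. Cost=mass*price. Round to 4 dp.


Mass = 103.6*4.8/1000 = 0.49728 kg
Cost = 0.49728 * 275.2 = 136.8515 $


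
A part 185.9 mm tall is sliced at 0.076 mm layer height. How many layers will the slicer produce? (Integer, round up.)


Layers = ceil(185.9/0.076) = 2447


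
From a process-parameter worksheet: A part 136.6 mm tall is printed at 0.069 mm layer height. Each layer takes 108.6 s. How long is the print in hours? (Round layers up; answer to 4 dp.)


Layers = ceil(136.6/0.069) = 1980
t = 1980 * 108.6 / 3600 = 59.73 hrs


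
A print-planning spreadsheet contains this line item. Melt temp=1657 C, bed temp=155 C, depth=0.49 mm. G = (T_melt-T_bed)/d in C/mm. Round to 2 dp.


G = (1657-155)/0.49 = 3065.31 C/mm


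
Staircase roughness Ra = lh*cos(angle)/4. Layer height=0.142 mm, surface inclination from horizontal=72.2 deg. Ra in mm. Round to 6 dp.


Ra = 0.142 * cos(72.2) / 4 = 0.010852 mm


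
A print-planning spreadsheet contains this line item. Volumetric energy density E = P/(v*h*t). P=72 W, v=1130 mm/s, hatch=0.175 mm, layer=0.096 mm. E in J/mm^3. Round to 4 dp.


E = 72 / (1130*0.175*0.096) = 3.7927 J/mm^3


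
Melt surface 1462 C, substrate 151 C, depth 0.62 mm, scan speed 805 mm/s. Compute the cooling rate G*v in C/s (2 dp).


G = (1462-151)/0.62 = 2114.51612903 C/mm
CR = 2114.51612903 * 805 = 1702185.48 C/s


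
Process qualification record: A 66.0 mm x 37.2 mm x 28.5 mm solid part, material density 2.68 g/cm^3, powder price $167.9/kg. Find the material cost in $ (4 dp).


V = 66.0 * 37.2 * 28.5 = 69973.2 mm^3 = 69.9732 cm^3
Mass = 69.9732 * 2.68 / 1000 = 0.18752818 kg
Cost = 0.18752818 * 167.9 = 31.486 $


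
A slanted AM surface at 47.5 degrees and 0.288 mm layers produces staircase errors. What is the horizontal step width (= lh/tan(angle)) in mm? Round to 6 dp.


step = 0.288 / tan(47.5) = 0.263903 mm


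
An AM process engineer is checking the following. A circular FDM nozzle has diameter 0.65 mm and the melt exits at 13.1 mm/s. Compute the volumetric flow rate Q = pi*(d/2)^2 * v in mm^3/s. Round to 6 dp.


A = pi*(0.65/2)^2 = 0.33183072 mm^2
Q = 0.33183072 * 13.1 = 4.346982 mm^3/s


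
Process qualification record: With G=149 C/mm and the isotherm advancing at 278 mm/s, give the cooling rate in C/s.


CR = 149 * 278 = 41422 C/s


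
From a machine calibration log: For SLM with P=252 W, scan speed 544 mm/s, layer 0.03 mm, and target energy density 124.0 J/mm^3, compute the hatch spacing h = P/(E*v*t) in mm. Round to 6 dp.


h = 252 / (124.0*544*0.03) = 0.124526 mm


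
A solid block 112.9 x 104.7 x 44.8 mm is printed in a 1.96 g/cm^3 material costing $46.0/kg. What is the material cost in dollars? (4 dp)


V = 112.9 * 104.7 * 44.8 = 529564.224 mm^3 = 529.564224 cm^3
Mass = 529.564224 * 1.96 / 1000 = 1.03794588 kg
Cost = 1.03794588 * 46.0 = 47.7455 $


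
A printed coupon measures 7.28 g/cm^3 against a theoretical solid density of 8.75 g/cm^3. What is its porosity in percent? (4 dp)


Porosity = (1-7.28/8.75)*100 = 16.8 %


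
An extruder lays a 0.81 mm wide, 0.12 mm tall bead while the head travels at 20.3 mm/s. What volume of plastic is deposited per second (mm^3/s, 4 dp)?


Rate = 0.81 * 0.12 * 20.3 = 1.9732 mm^3/s


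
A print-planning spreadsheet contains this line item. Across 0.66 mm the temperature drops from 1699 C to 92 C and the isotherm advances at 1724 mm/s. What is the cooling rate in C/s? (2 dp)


G = (1699-92)/0.66 = 2434.84848485 C/mm
CR = 2434.84848485 * 1724 = 4197678.79 C/s


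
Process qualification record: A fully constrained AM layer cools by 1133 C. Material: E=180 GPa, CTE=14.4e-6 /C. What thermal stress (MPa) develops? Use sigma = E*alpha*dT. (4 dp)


sigma = 180*1000 * 14.4e-6 * 1133 = 2936.736 MPa


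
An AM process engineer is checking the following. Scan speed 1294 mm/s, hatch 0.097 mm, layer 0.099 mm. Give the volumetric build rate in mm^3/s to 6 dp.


Rate = 1294 * 0.097 * 0.099 = 12.426282 mm^3/s


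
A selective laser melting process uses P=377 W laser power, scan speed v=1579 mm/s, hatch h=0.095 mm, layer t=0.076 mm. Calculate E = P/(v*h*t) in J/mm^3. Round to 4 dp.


E = 377 / (1579*0.095*0.076) = 33.0691 J/mm^3


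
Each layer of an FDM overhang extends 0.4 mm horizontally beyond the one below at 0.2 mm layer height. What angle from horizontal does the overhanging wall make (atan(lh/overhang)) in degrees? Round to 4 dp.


angle = atan(0.2/0.4) = 26.5651 degrees


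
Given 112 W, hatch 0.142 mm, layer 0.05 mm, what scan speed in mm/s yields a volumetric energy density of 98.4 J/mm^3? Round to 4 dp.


v = 112 / (98.4*0.142*0.05) = 160.3115 mm/s


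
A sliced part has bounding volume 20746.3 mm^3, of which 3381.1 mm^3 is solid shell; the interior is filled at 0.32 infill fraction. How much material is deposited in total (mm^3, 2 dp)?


V_infill = (20746.3 - 3381.1) * 0.32 = 5556.86
V_total = 3381.1 + 5556.86 = 8937.96 mm^3


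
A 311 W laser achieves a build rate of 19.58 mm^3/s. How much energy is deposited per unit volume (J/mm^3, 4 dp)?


SE = 311 / 19.58 = 15.8836 J/mm^3


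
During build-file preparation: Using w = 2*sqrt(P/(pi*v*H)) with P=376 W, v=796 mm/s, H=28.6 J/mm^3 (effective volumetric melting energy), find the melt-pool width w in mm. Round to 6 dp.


w = 2*sqrt(376/(pi*796*28.6)) = 0.145014 mm


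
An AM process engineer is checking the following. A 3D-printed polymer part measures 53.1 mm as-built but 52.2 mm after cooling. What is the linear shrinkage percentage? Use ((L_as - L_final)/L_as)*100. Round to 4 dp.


Shrinkage = ((53.1-52.2)/53.1)*100 = 1.6949 %


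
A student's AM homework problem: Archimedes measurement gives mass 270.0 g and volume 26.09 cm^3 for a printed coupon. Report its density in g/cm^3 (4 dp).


rho = 270.0 / 26.09 = 10.3488 g/cm^3


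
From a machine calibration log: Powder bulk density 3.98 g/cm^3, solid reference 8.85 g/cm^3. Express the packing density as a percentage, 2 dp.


Packing = (3.98/8.85)*100 = 44.97 %


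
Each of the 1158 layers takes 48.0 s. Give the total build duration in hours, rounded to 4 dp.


t = 1158 * 48.0 / 3600 = 15.44 hrs


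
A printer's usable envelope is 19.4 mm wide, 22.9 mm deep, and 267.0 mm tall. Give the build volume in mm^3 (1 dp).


V = 19.4 * 22.9 * 267.0 = 118617.4 mm^3


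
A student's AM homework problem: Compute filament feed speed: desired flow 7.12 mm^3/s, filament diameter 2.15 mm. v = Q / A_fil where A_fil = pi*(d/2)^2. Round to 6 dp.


A = pi*(2.15/2)^2 = 3.630503
v = 7.12 / 3.630503 = 1.961161 mm/s


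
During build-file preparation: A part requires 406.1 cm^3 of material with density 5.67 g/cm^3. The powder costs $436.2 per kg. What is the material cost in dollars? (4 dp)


Mass = 406.1*5.67/1000 = 2.302587 kg
Cost = 2.302587 * 436.2 = 1004.3884 $


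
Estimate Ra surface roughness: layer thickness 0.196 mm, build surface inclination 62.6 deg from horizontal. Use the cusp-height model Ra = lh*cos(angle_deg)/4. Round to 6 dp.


Ra = 0.196 * cos(62.6) / 4 = 0.02255 mm


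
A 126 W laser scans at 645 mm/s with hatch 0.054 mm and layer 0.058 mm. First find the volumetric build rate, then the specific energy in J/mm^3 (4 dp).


Build rate = 645 * 0.054 * 0.058 = 2.02014 mm^3/s
SE = 126 / 2.02014 = 62.3719 J/mm^3


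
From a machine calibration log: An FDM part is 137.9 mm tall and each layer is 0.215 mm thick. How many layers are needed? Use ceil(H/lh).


Layers = ceil(137.9/0.215) = 642


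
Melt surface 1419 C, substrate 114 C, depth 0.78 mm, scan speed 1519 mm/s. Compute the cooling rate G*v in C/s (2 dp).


G = (1419-114)/0.78 = 1673.07692308 C/mm
CR = 1673.07692308 * 1519 = 2541403.85 C/s


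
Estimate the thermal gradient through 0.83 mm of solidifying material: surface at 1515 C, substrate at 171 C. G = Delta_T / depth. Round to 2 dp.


G = (1515-171)/0.83 = 1619.28 C/mm


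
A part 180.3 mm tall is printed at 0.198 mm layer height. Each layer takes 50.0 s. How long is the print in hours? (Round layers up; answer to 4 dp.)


Layers = ceil(180.3/0.198) = 911
t = 911 * 50.0 / 3600 = 12.6528 hrs


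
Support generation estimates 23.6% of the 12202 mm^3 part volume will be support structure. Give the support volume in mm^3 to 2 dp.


V_support = 12202 * 0.236 = 2879.67 mm^3


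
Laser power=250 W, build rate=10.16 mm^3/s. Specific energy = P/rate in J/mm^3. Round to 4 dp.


SE = 250 / 10.16 = 24.6063 J/mm^3


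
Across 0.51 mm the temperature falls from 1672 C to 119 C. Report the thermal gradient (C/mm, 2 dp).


G = (1672-119)/0.51 = 3045.1 C/mm


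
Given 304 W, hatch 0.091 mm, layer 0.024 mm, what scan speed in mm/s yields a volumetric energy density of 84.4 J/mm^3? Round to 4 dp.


v = 304 / (84.4*0.091*0.024) = 1649.2197 mm/s


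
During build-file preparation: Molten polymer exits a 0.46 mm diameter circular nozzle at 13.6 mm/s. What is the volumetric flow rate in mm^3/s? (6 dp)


A = pi*(0.46/2)^2 = 0.16619025 mm^2
Q = 0.16619025 * 13.6 = 2.260187 mm^3/s


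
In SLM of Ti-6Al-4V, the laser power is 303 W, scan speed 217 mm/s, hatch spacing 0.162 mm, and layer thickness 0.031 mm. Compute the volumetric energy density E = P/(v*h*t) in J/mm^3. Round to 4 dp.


E = 303 / (217*0.162*0.031) = 278.0393 J/mm^3


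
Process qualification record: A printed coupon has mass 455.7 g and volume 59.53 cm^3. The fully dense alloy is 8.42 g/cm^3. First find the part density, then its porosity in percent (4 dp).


rho_part = 455.7 / 59.53 = 7.65496388 g/cm^3
Porosity = (1 - 7.65496388/8.42)*100 = 9.0859 %


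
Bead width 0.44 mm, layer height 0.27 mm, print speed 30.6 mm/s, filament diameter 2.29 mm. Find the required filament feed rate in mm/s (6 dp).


Q = 0.44 * 0.27 * 30.6 = 3.63528 mm^3/s
A_fil = pi*(2.29/2)^2 = 4.11870651 mm^2
v_feed = 3.63528 / 4.11870651 = 0.882627 mm/s


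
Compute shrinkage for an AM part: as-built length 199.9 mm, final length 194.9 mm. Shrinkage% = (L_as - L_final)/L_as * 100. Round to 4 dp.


Shrinkage = ((199.9-194.9)/199.9)*100 = 2.5013 %


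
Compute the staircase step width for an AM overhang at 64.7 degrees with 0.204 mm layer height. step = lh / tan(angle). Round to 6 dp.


step = 0.204 / tan(64.7) = 0.09643 mm


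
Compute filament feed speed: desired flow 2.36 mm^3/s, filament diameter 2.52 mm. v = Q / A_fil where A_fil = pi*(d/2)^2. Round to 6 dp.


A = pi*(2.52/2)^2 = 4.987592
v = 2.36 / 4.987592 = 0.473174 mm/s


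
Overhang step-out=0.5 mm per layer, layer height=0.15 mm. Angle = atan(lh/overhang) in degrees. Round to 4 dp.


angle = atan(0.15/0.5) = 16.6992 degrees
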